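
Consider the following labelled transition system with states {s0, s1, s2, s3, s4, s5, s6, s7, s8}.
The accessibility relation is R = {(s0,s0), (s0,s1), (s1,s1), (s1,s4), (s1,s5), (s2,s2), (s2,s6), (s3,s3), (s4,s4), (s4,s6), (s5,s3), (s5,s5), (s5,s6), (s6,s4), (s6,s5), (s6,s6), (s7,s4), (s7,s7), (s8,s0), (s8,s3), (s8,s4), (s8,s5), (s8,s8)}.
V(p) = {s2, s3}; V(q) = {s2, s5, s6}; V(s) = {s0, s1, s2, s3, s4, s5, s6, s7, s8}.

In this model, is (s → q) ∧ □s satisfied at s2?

Yes

At s2: s → q is true, □s is true, so (s → q) ∧ □s is true.
  At s2: □s requires s at every successor {s2, s6}.
    At s2: s is true.
    At s6: s is true.
  So □s is true at s2.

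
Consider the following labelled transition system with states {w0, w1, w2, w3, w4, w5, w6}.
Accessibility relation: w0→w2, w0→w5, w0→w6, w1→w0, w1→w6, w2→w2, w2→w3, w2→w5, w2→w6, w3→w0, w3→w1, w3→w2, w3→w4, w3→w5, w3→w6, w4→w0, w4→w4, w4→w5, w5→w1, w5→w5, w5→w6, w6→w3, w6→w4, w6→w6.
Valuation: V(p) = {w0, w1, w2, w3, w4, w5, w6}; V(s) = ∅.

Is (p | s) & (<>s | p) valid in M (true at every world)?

Let φ = (p | s) & (<>s | p). Evaluate φ at each world:
  w0 (successors {w2, w5, w6}): φ is true.
  w1 (successors {w0, w6}): φ is true.
  w2 (successors {w2, w3, w5, w6}): φ is true.
  w3 (successors {w0, w1, w2, w4, w5, w6}): φ is true.
  w4 (successors {w0, w4, w5}): φ is true.
  w5 (successors {w1, w5, w6}): φ is true.
  w6 (successors {w3, w4, w6}): φ is true.
For instance, at w1:
  At w1: p | s is true, <>s | p is true, so (p | s) & (<>s | p) is true.
    At w1: <>s is false, p is true, so <>s | p is true.
      At w1: <>s requires s at some successor in {w0, w6}.
        At w0: s is false.
        At w6: s is false.
      So <>s is false at w1.

Yes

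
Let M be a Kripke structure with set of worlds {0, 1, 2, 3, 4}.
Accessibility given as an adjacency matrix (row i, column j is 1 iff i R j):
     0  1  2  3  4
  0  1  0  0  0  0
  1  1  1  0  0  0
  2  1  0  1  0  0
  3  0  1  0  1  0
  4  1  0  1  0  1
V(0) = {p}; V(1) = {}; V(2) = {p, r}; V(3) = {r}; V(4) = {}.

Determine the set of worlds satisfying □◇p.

Let φ = □◇p. Evaluate φ at each world:
  0 (successors {0}): φ is true.
  1 (successors {0, 1}): φ is true.
  2 (successors {0, 2}): φ is true.
  3 (successors {1, 3}): φ is false.
  4 (successors {0, 2, 4}): φ is true.
For instance, at 0:
  At 0: □◇p requires ◇p at every successor {0}.
      At 0: ◇p requires p at some successor in {0}.
        p holds at 0, so ◇p is true at 0.
  So □◇p is true at 0.
Satisfying worlds: {0, 1, 2, 4}

0, 1, 2, 4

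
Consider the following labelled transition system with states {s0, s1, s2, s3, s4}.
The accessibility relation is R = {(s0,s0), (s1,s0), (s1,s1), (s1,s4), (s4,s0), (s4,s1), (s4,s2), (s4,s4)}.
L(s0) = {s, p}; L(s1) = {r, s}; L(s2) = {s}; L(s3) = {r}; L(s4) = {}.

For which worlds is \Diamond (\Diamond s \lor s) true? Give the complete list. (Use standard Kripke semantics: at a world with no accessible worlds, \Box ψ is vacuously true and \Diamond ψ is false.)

Let φ = \Diamond (\Diamond s \lor s). Evaluate φ at each world:
  s0 (successors {s0}): φ is true.
  s1 (successors {s0, s1, s4}): φ is true.
  s2 (successors ∅): φ is false.
  s3 (successors ∅): φ is false.
  s4 (successors {s0, s1, s2, s4}): φ is true.
For instance, at s1:
  At s1: \Diamond (\Diamond s \lor s) requires \Diamond s \lor s at some successor in {s0, s1, s4}.
    \Diamond s \lor s holds at s0, so \Diamond (\Diamond s \lor s) is true at s1.
      At s0: \Diamond s is true, s is true, so \Diamond s \lor s is true.
Satisfying worlds: {s0, s1, s4}

s0, s1, s4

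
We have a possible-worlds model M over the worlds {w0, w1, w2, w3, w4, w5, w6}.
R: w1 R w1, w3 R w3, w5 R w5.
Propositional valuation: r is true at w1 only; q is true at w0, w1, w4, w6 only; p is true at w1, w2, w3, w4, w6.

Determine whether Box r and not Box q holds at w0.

At w0: Box r is true, not Box q is false, so Box r and not Box q is false.
  At w0: no accessible worlds, so Box r holds vacuously.
  At w0: Box q is true, so not Box q is false.
    At w0: no accessible worlds, so Box q holds vacuously.

No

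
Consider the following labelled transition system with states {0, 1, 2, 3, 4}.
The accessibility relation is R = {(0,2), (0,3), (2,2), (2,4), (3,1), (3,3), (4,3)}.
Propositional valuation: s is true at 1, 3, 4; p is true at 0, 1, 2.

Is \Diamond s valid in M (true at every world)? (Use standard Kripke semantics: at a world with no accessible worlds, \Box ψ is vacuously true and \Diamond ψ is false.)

No

Let φ = \Diamond s. Evaluate φ at each world:
  0 (successors {2, 3}): φ is true.
  1 (successors ∅): φ is false.
  2 (successors {2, 4}): φ is true.
  3 (successors {1, 3}): φ is true.
  4 (successors {3}): φ is true.
Detail at 1 (counterexample):
  At 1: no accessible worlds, so \Diamond s is false.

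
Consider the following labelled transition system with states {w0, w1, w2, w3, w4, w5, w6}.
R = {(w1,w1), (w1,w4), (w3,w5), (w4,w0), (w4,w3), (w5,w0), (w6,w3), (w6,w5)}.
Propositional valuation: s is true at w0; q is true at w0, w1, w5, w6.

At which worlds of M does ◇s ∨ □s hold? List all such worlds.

w0, w2, w4, w5

Recall that □ψ holds at a world iff ψ holds at every accessible world, and ◇ψ holds iff ψ holds at some accessible world.
Let φ = ◇s ∨ □s. Evaluate φ at each world:
  w0 (successors ∅): φ is true.
  w1 (successors {w1, w4}): φ is false.
  w2 (successors ∅): φ is true.
  w3 (successors {w5}): φ is false.
  w4 (successors {w0, w3}): φ is true.
  w5 (successors {w0}): φ is true.
  w6 (successors {w3, w5}): φ is false.
For instance, at w6:
  At w6: ◇s is false, □s is false, so ◇s ∨ □s is false.
    At w6: ◇s requires s at some successor in {w3, w5}.
      At w3: s is false.
      At w5: s is false.
    So ◇s is false at w6.
    At w6: □s requires s at every successor {w3, w5}.
      s fails at w3, so □s is false at w6.
Satisfying worlds: {w0, w2, w4, w5}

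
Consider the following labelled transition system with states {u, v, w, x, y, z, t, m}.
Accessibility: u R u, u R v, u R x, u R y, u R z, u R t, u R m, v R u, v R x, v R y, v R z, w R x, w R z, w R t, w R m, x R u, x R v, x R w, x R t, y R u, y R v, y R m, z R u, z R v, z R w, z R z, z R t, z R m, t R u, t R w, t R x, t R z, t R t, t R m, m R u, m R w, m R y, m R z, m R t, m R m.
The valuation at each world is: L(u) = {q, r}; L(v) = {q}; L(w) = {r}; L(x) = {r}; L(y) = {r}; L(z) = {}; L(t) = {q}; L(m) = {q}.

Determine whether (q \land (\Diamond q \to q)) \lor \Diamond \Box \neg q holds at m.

At m: q \land (\Diamond q \to q) is true, \Diamond \Box \neg q is false, so (q \land (\Diamond q \to q)) \lor \Diamond \Box \neg q is true.
  At m: q is true, \Diamond q \to q is true, so q \land (\Diamond q \to q) is true.
    At m: \Diamond q is true, q is true, so \Diamond q \to q is true.
      At m: \Diamond q requires q at some successor in {u, w, y, z, t, m}.
        q holds at u, so \Diamond q is true at m.
  At m: \Diamond \Box \neg q requires \Box \neg q at some successor in {u, w, y, z, t, m}.
    At u: \Box \neg q is false.
    At w: \Box \neg q is false.
    At y: \Box \neg q is false.
    At z: \Box \neg q is false.
    At t: \Box \neg q is false.
    At m: \Box \neg q is false.
  So \Diamond \Box \neg q is false at m.

Yes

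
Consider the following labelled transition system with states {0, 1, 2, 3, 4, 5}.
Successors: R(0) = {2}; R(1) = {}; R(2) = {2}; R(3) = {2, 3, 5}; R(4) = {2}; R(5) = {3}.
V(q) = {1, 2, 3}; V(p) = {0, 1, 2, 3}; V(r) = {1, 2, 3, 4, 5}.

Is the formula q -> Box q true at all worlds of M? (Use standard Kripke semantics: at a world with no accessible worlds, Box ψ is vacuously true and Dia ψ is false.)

Let φ = q -> Box q. Evaluate φ at each world:
  0 (successors {2}): φ is true.
  1 (successors ∅): φ is true.
  2 (successors {2}): φ is true.
  3 (successors {2, 3, 5}): φ is false.
  4 (successors {2}): φ is true.
  5 (successors {3}): φ is true.
Detail at 3 (counterexample):
  At 3: q is true, Box q is false, so q -> Box q is false.
    At 3: Box q requires q at every successor {2, 3, 5}.
      q fails at 5, so Box q is false at 3.

No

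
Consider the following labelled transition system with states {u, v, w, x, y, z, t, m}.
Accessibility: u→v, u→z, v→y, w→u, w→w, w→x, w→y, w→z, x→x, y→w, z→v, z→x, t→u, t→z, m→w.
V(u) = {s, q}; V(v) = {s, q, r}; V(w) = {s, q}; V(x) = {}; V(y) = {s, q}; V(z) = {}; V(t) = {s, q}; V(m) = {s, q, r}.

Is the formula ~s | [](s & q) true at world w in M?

No

At w: ~s is false, [](s & q) is false, so ~s | [](s & q) is false.
  At w: [](s & q) requires s & q at every successor {u, w, x, y, z}.
    s & q fails at x, so [](s & q) is false at w.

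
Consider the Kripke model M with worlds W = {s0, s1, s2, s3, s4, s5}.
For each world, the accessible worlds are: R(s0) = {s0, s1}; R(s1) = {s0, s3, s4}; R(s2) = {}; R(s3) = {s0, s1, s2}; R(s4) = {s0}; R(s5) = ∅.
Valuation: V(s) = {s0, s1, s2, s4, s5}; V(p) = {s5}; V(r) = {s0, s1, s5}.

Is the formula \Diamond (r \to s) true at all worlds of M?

Let φ = \Diamond (r \to s). Evaluate φ at each world:
  s0 (successors {s0, s1}): φ is true.
  s1 (successors {s0, s3, s4}): φ is true.
  s2 (successors ∅): φ is false.
  s3 (successors {s0, s1, s2}): φ is true.
  s4 (successors {s0}): φ is true.
  s5 (successors ∅): φ is false.
Detail at s2 (counterexample):
  At s2: no accessible worlds, so \Diamond (r \to s) is false.

No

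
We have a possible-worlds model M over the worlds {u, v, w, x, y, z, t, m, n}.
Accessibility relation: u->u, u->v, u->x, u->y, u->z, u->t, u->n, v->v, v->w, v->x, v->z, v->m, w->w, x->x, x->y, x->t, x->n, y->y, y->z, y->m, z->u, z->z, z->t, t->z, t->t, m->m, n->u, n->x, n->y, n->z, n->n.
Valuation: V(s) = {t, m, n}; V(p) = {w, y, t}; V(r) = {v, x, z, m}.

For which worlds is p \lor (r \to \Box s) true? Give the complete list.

Let φ = p \lor (r \to \Box s). Evaluate φ at each world:
  u (successors {u, v, x, y, z, t, n}): φ is true.
  v (successors {v, w, x, z, m}): φ is false.
  w (successors {w}): φ is true.
  x (successors {x, y, t, n}): φ is false.
  y (successors {y, z, m}): φ is true.
  z (successors {u, z, t}): φ is false.
  t (successors {z, t}): φ is true.
  m (successors {m}): φ is true.
  n (successors {u, x, y, z, n}): φ is true.
For instance, at z:
  At z: p is false, r \to \Box s is false, so p \lor (r \to \Box s) is false.
    At z: r is true, \Box s is false, so r \to \Box s is false.
      At z: \Box s requires s at every successor {u, z, t}.
        s fails at u, so \Box s is false at z.
Satisfying worlds: {u, w, y, t, m, n}

u, w, y, t, m, n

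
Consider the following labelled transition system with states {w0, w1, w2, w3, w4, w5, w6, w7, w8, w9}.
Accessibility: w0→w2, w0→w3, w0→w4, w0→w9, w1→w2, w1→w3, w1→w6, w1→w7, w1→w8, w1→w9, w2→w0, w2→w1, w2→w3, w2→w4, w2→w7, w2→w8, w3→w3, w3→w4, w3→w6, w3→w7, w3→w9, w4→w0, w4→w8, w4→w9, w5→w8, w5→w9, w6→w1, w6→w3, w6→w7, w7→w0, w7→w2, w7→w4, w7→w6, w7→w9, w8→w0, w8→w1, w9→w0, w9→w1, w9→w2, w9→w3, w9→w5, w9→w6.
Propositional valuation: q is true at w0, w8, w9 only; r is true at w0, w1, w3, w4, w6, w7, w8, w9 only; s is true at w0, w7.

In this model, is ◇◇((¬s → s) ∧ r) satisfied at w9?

At w9: ◇◇((¬s → s) ∧ r) requires ◇((¬s → s) ∧ r) at some successor in {w0, w1, w2, w3, w5, w6}.
  ◇((¬s → s) ∧ r) holds at w1, so ◇◇((¬s → s) ∧ r) is true at w9.
    At w1: ◇((¬s → s) ∧ r) requires (¬s → s) ∧ r at some successor in {w2, w3, w6, w7, w8, w9}.
      (¬s → s) ∧ r holds at w7, so ◇((¬s → s) ∧ r) is true at w1.

Yes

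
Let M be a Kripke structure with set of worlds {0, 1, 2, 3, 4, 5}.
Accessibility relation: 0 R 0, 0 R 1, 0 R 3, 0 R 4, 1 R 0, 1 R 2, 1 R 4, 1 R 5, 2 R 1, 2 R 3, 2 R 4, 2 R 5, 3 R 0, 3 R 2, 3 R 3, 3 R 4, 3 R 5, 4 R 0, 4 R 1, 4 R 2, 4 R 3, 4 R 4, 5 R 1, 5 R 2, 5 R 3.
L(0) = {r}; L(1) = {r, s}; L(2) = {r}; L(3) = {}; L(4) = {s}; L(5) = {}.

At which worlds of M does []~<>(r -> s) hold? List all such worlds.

none

Recall that []ψ holds at a world iff ψ holds at every accessible world, and <>ψ holds iff ψ holds at some accessible world.
Let φ = []~<>(r -> s). Evaluate φ at each world:
  0 (successors {0, 1, 3, 4}): φ is false.
  1 (successors {0, 2, 4, 5}): φ is false.
  2 (successors {1, 3, 4, 5}): φ is false.
  3 (successors {0, 2, 3, 4, 5}): φ is false.
  4 (successors {0, 1, 2, 3, 4}): φ is false.
  5 (successors {1, 2, 3}): φ is false.
For instance, at 4:
  At 4: []~<>(r -> s) requires ~<>(r -> s) at every successor {0, 1, 2, 3, 4}.
    ~<>(r -> s) fails at 0, so []~<>(r -> s) is false at 4.
      At 0: <>(r -> s) is true, so ~<>(r -> s) is false.
Satisfying worlds: none.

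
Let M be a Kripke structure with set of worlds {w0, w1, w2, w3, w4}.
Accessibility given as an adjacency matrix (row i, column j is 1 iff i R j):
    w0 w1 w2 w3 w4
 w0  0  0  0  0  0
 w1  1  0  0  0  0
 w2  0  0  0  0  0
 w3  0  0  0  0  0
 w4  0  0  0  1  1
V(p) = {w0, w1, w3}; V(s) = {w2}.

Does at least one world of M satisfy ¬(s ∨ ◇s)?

Let φ = ¬(s ∨ ◇s). Evaluate φ at each world:
  w0 (successors ∅): φ is true.
  w1 (successors {w0}): φ is true.
  w2 (successors ∅): φ is false.
  w3 (successors ∅): φ is true.
  w4 (successors {w3, w4}): φ is true.
Detail at w0 (witness):
  At w0: s ∨ ◇s is false, so ¬(s ∨ ◇s) is true.
    At w0: s is false, ◇s is false, so s ∨ ◇s is false.
      At w0: no accessible worlds, so ◇s is false.

Yes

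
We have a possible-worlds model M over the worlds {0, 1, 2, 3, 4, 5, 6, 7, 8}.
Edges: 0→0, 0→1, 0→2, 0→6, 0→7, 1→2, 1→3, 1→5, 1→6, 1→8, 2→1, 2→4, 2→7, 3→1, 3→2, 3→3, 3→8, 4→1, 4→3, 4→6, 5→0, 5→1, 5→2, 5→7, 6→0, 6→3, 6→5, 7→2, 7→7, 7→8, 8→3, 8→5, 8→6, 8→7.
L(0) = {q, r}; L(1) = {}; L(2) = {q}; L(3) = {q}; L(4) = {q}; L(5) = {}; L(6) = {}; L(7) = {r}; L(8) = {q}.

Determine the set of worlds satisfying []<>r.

Recall that []ψ holds at a world iff ψ holds at every accessible world, and <>ψ holds iff ψ holds at some accessible world.
Let φ = []<>r. Evaluate φ at each world:
  0 (successors {0, 1, 2, 6, 7}): φ is false.
  1 (successors {2, 3, 5, 6, 8}): φ is false.
  2 (successors {1, 4, 7}): φ is false.
  3 (successors {1, 2, 3, 8}): φ is false.
  4 (successors {1, 3, 6}): φ is false.
  5 (successors {0, 1, 2, 7}): φ is false.
  6 (successors {0, 3, 5}): φ is false.
  7 (successors {2, 7, 8}): φ is true.
  8 (successors {3, 5, 6, 7}): φ is false.
For instance, at 4:
  At 4: []<>r requires <>r at every successor {1, 3, 6}.
    <>r fails at 1, so []<>r is false at 4.
      At 1: <>r requires r at some successor in {2, 3, 5, 6, 8}.
        At 2: r is false.
        At 3: r is false.
        At 5: r is false.
        At 6: r is false.
        At 8: r is false.
      So <>r is false at 1.
Satisfying worlds: {7}

7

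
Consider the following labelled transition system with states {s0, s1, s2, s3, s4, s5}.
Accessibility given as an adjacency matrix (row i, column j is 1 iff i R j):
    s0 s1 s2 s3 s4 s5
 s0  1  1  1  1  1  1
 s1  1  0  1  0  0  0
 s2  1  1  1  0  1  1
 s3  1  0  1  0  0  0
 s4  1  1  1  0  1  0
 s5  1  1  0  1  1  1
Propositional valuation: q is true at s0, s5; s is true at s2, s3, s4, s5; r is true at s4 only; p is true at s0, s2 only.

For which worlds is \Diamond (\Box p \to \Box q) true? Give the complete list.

s0, s1, s2, s3, s4, s5

Let φ = \Diamond (\Box p \to \Box q). Evaluate φ at each world:
  s0 (successors {s0, s1, s2, s3, s4, s5}): φ is true.
  s1 (successors {s0, s2}): φ is true.
  s2 (successors {s0, s1, s2, s4, s5}): φ is true.
  s3 (successors {s0, s2}): φ is true.
  s4 (successors {s0, s1, s2, s4}): φ is true.
  s5 (successors {s0, s1, s3, s4, s5}): φ is true.
For instance, at s1:
  At s1: \Diamond (\Box p \to \Box q) requires \Box p \to \Box q at some successor in {s0, s2}.
    \Box p \to \Box q holds at s0, so \Diamond (\Box p \to \Box q) is true at s1.
      At s0: \Box p is false, \Box q is false, so \Box p \to \Box q is true.
Satisfying worlds: {s0, s1, s2, s3, s4, s5}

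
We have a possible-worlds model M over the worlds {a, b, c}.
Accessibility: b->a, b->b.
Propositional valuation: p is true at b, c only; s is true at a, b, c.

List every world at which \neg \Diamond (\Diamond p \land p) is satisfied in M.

Let φ = \neg \Diamond (\Diamond p \land p). Evaluate φ at each world:
  a (successors ∅): φ is true.
  b (successors {a, b}): φ is false.
  c (successors ∅): φ is true.
For instance, at b:
  At b: \Diamond (\Diamond p \land p) is true, so \neg \Diamond (\Diamond p \land p) is false.
    At b: \Diamond (\Diamond p \land p) requires \Diamond p \land p at some successor in {a, b}.
      \Diamond p \land p holds at b, so \Diamond (\Diamond p \land p) is true at b.
Satisfying worlds: {a, c}

a, c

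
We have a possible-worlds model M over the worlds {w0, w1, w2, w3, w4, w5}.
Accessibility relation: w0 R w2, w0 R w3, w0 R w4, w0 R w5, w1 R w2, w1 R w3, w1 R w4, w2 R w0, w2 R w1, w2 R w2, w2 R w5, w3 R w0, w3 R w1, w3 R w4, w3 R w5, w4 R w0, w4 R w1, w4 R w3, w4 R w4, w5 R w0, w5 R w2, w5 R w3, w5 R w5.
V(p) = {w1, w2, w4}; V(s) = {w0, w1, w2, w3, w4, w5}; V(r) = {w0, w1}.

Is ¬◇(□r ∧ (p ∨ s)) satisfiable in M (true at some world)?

Yes

Let φ = ¬◇(□r ∧ (p ∨ s)). Evaluate φ at each world:
  w0 (successors {w2, w3, w4, w5}): φ is true.
  w1 (successors {w2, w3, w4}): φ is true.
  w2 (successors {w0, w1, w2, w5}): φ is true.
  w3 (successors {w0, w1, w4, w5}): φ is true.
  w4 (successors {w0, w1, w3, w4}): φ is true.
  w5 (successors {w0, w2, w3, w5}): φ is true.
Detail at w0 (witness):
  At w0: ◇(□r ∧ (p ∨ s)) is false, so ¬◇(□r ∧ (p ∨ s)) is true.
    At w0: ◇(□r ∧ (p ∨ s)) requires □r ∧ (p ∨ s) at some successor in {w2, w3, w4, w5}.
      At w2: □r ∧ (p ∨ s) is false.
      At w3: □r ∧ (p ∨ s) is false.
      At w4: □r ∧ (p ∨ s) is false.
      At w5: □r ∧ (p ∨ s) is false.
    So ◇(□r ∧ (p ∨ s)) is false at w0.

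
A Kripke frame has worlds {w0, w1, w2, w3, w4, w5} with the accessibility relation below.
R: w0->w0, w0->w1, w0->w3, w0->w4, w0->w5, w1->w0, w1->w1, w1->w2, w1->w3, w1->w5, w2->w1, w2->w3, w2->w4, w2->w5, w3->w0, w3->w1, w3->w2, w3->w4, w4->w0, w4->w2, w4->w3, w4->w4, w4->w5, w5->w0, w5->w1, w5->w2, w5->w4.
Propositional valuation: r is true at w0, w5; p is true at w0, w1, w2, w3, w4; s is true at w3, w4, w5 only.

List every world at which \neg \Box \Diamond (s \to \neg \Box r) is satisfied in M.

Let φ = \neg \Box \Diamond (s \to \neg \Box r). Evaluate φ at each world:
  w0 (successors {w0, w1, w3, w4, w5}): φ is false.
  w1 (successors {w0, w1, w2, w3, w5}): φ is false.
  w2 (successors {w1, w3, w4, w5}): φ is false.
  w3 (successors {w0, w1, w2, w4}): φ is false.
  w4 (successors {w0, w2, w3, w4, w5}): φ is false.
  w5 (successors {w0, w1, w2, w4}): φ is false.
For instance, at w5:
  At w5: \Box \Diamond (s \to \neg \Box r) is true, so \neg \Box \Diamond (s \to \neg \Box r) is false.
    At w5: \Box \Diamond (s \to \neg \Box r) requires \Diamond (s \to \neg \Box r) at every successor {w0, w1, w2, w4}.
      At w0: \Diamond (s \to \neg \Box r) is true.
      At w1: \Diamond (s \to \neg \Box r) is true.
      At w2: \Diamond (s \to \neg \Box r) is true.
      At w4: \Diamond (s \to \neg \Box r) is true.
    So \Box \Diamond (s \to \neg \Box r) is true at w5.
Satisfying worlds: none.

none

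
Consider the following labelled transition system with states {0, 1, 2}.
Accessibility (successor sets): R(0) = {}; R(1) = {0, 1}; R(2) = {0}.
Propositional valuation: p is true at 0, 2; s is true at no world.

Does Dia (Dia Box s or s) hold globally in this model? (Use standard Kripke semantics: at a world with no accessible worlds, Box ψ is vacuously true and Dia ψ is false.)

No

Let φ = Dia (Dia Box s or s). Evaluate φ at each world:
  0 (successors ∅): φ is false.
  1 (successors {0, 1}): φ is true.
  2 (successors {0}): φ is false.
Detail at 0 (counterexample):
  At 0: no accessible worlds, so Dia (Dia Box s or s) is false.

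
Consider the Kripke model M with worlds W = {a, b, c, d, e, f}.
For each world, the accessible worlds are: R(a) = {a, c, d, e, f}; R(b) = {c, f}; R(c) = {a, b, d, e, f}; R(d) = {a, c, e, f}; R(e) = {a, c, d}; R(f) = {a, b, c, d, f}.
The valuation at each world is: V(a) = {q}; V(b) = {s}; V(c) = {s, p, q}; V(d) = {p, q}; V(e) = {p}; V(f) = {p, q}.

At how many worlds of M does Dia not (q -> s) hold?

6

Let φ = Dia not (q -> s). Evaluate φ at each world:
  a (successors {a, c, d, e, f}): φ is true.
  b (successors {c, f}): φ is true.
  c (successors {a, b, d, e, f}): φ is true.
  d (successors {a, c, e, f}): φ is true.
  e (successors {a, c, d}): φ is true.
  f (successors {a, b, c, d, f}): φ is true.
For instance, at c:
  At c: Dia not (q -> s) requires not (q -> s) at some successor in {a, b, d, e, f}.
    not (q -> s) holds at a, so Dia not (q -> s) is true at c.
Satisfying worlds: {a, b, c, d, e, f}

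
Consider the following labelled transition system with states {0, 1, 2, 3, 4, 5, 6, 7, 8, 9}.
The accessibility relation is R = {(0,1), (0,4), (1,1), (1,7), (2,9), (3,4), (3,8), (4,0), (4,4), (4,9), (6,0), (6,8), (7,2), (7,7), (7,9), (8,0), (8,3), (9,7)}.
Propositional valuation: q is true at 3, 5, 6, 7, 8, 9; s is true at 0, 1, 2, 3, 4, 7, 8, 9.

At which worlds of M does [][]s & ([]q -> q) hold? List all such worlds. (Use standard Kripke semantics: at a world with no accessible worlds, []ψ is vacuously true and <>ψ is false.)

0, 1, 3, 4, 5, 6, 7, 8, 9

Let φ = [][]s & ([]q -> q). Evaluate φ at each world:
  0 (successors {1, 4}): φ is true.
  1 (successors {1, 7}): φ is true.
  2 (successors {9}): φ is false.
  3 (successors {4, 8}): φ is true.
  4 (successors {0, 4, 9}): φ is true.
  5 (successors ∅): φ is true.
  6 (successors {0, 8}): φ is true.
  7 (successors {2, 7, 9}): φ is true.
  8 (successors {0, 3}): φ is true.
  9 (successors {7}): φ is true.
For instance, at 6:
  At 6: [][]s is true, []q -> q is true, so [][]s & ([]q -> q) is true.
    At 6: [][]s requires []s at every successor {0, 8}.
      At 0: []s is true.
      At 8: []s is true.
    So [][]s is true at 6.
    At 6: []q is false, q is true, so []q -> q is true.
      At 6: []q requires q at every successor {0, 8}.
        q fails at 0, so []q is false at 6.
Satisfying worlds: {0, 1, 3, 4, 5, 6, 7, 8, 9}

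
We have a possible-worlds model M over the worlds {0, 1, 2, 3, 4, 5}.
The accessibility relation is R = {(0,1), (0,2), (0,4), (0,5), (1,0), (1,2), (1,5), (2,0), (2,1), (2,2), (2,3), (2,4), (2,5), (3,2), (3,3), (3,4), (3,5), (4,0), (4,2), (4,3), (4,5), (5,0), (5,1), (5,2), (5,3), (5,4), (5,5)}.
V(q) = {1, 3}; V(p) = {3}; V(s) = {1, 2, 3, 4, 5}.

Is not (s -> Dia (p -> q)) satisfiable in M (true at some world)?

No

Let φ = not (s -> Dia (p -> q)). Evaluate φ at each world:
  0 (successors {1, 2, 4, 5}): φ is false.
  1 (successors {0, 2, 5}): φ is false.
  2 (successors {0, 1, 2, 3, 4, 5}): φ is false.
  3 (successors {2, 3, 4, 5}): φ is false.
  4 (successors {0, 2, 3, 5}): φ is false.
  5 (successors {0, 1, 2, 3, 4, 5}): φ is false.
For instance, at 3:
  At 3: s -> Dia (p -> q) is true, so not (s -> Dia (p -> q)) is false.
    At 3: s is true, Dia (p -> q) is true, so s -> Dia (p -> q) is true.
      At 3: Dia (p -> q) requires p -> q at some successor in {2, 3, 4, 5}.
        p -> q holds at 2, so Dia (p -> q) is true at 3.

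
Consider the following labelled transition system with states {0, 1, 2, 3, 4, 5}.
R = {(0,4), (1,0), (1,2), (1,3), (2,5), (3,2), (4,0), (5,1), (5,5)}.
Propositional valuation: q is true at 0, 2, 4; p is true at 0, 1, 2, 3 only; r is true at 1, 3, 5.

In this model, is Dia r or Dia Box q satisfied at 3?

No

At 3: Dia r is false, Dia Box q is false, so Dia r or Dia Box q is false.
  At 3: Dia r requires r at some successor in {2}.
    At 2: r is false.
  So Dia r is false at 3.
  At 3: Dia Box q requires Box q at some successor in {2}.
    At 2: Box q is false.
  So Dia Box q is false at 3.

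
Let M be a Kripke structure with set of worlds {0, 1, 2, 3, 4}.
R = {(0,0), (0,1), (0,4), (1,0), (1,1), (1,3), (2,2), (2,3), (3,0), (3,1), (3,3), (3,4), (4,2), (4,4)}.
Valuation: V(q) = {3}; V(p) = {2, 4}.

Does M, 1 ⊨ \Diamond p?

No

Recall that \Diamond ψ holds at a world iff ψ holds at some accessible world.
At 1: \Diamond p requires p at some successor in {0, 1, 3}.
  At 0: p is false.
  At 1: p is false.
  At 3: p is false.
So \Diamond p is false at 1.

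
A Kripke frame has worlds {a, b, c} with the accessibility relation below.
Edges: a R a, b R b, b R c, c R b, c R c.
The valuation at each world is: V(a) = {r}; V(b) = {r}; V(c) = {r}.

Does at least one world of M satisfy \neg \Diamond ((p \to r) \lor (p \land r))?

Let φ = \neg \Diamond ((p \to r) \lor (p \land r)). Evaluate φ at each world:
  a (successors {a}): φ is false.
  b (successors {b, c}): φ is false.
  c (successors {b, c}): φ is false.
For instance, at a:
  At a: \Diamond ((p \to r) \lor (p \land r)) is true, so \neg \Diamond ((p \to r) \lor (p \land r)) is false.
    At a: \Diamond ((p \to r) \lor (p \land r)) requires (p \to r) \lor (p \land r) at some successor in {a}.
      (p \to r) \lor (p \land r) holds at a, so \Diamond ((p \to r) \lor (p \land r)) is true at a.

No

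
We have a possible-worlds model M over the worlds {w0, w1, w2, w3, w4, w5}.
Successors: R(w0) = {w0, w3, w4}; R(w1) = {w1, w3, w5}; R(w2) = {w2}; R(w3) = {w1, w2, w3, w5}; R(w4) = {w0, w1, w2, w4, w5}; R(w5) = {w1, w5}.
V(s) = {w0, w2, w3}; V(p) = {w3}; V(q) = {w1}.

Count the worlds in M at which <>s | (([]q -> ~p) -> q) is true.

5

Let φ = <>s | (([]q -> ~p) -> q). Evaluate φ at each world:
  w0 (successors {w0, w3, w4}): φ is true.
  w1 (successors {w1, w3, w5}): φ is true.
  w2 (successors {w2}): φ is true.
  w3 (successors {w1, w2, w3, w5}): φ is true.
  w4 (successors {w0, w1, w2, w4, w5}): φ is true.
  w5 (successors {w1, w5}): φ is false.
For instance, at w2:
  At w2: <>s is true, ([]q -> ~p) -> q is false, so <>s | (([]q -> ~p) -> q) is true.
    At w2: <>s requires s at some successor in {w2}.
      s holds at w2, so <>s is true at w2.
    At w2: []q -> ~p is true, q is false, so ([]q -> ~p) -> q is false.
      At w2: []q is false, ~p is true, so []q -> ~p is true.
Satisfying worlds: {w0, w1, w2, w3, w4}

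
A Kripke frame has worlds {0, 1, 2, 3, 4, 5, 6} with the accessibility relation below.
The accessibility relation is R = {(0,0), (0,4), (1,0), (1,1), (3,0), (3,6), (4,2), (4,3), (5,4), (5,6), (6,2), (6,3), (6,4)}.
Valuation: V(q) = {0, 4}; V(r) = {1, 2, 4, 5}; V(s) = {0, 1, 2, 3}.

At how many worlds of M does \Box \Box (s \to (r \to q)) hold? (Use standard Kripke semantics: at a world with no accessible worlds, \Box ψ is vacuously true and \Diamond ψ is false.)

Recall that \Box ψ holds at a world iff ψ holds at every accessible world, and \Diamond ψ holds iff ψ holds at some accessible world.
Let φ = \Box \Box (s \to (r \to q)). Evaluate φ at each world:
  0 (successors {0, 4}): φ is false.
  1 (successors {0, 1}): φ is false.
  2 (successors ∅): φ is true.
  3 (successors {0, 6}): φ is false.
  4 (successors {2, 3}): φ is true.
  5 (successors {4, 6}): φ is false.
  6 (successors {2, 3, 4}): φ is false.
For instance, at 0:
  At 0: \Box \Box (s \to (r \to q)) requires \Box (s \to (r \to q)) at every successor {0, 4}.
    \Box (s \to (r \to q)) fails at 4, so \Box \Box (s \to (r \to q)) is false at 0.
      At 4: \Box (s \to (r \to q)) requires s \to (r \to q) at every successor {2, 3}.
        s \to (r \to q) fails at 2, so \Box (s \to (r \to q)) is false at 4.
Satisfying worlds: {2, 4}

2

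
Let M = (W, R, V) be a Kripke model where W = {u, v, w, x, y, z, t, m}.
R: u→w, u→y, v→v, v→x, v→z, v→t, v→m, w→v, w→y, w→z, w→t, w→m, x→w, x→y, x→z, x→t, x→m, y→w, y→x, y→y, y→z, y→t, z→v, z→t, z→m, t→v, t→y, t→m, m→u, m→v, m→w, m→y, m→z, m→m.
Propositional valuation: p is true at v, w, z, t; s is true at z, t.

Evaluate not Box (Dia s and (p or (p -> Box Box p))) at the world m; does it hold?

At m: Box (Dia s and (p or (p -> Box Box p))) is false, so not Box (Dia s and (p or (p -> Box Box p))) is true.
  At m: Box (Dia s and (p or (p -> Box Box p))) requires Dia s and (p or (p -> Box Box p)) at every successor {u, v, w, y, z, m}.
    Dia s and (p or (p -> Box Box p)) fails at u, so Box (Dia s and (p or (p -> Box Box p))) is false at m.
      At u: Dia s is false, p or (p -> Box Box p) is true, so Dia s and (p or (p -> Box Box p)) is false.

Yes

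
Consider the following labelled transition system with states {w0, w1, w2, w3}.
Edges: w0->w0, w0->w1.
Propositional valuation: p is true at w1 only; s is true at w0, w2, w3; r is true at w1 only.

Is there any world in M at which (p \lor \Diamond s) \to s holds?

Let φ = (p \lor \Diamond s) \to s. Evaluate φ at each world:
  w0 (successors {w0, w1}): φ is true.
  w1 (successors ∅): φ is false.
  w2 (successors ∅): φ is true.
  w3 (successors ∅): φ is true.
Detail at w0 (witness):
  At w0: p \lor \Diamond s is true, s is true, so (p \lor \Diamond s) \to s is true.
    At w0: p is false, \Diamond s is true, so p \lor \Diamond s is true.
      At w0: \Diamond s requires s at some successor in {w0, w1}.
        s holds at w0, so \Diamond s is true at w0.

Yes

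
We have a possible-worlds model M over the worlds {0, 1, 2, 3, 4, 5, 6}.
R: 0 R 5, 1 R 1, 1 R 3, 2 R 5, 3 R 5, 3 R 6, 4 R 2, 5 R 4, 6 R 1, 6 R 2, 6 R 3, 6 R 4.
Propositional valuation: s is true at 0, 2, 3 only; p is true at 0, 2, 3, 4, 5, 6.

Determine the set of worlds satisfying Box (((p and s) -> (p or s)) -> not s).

Recall that Box ψ holds at a world iff ψ holds at every accessible world, and Dia ψ holds iff ψ holds at some accessible world.
Let φ = Box (((p and s) -> (p or s)) -> not s). Evaluate φ at each world:
  0 (successors {5}): φ is true.
  1 (successors {1, 3}): φ is false.
  2 (successors {5}): φ is true.
  3 (successors {5, 6}): φ is true.
  4 (successors {2}): φ is false.
  5 (successors {4}): φ is true.
  6 (successors {1, 2, 3, 4}): φ is false.
For instance, at 2:
  At 2: Box (((p and s) -> (p or s)) -> not s) requires ((p and s) -> (p or s)) -> not s at every successor {5}.
    At 5: ((p and s) -> (p or s)) -> not s is true.
  So Box (((p and s) -> (p or s)) -> not s) is true at 2.
Satisfying worlds: {0, 2, 3, 5}

0, 2, 3, 5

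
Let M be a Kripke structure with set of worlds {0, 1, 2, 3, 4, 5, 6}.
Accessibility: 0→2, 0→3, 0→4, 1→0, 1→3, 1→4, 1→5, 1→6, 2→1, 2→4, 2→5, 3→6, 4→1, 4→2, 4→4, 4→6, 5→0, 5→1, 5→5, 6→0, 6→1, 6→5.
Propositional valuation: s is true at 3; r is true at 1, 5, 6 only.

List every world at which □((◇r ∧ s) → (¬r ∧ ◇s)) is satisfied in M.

2, 3, 4, 5, 6

Recall that □ψ holds at a world iff ψ holds at every accessible world, and ◇ψ holds iff ψ holds at some accessible world.
Let φ = □((◇r ∧ s) → (¬r ∧ ◇s)). Evaluate φ at each world:
  0 (successors {2, 3, 4}): φ is false.
  1 (successors {0, 3, 4, 5, 6}): φ is false.
  2 (successors {1, 4, 5}): φ is true.
  3 (successors {6}): φ is true.
  4 (successors {1, 2, 4, 6}): φ is true.
  5 (successors {0, 1, 5}): φ is true.
  6 (successors {0, 1, 5}): φ is true.
For instance, at 4:
  At 4: □((◇r ∧ s) → (¬r ∧ ◇s)) requires (◇r ∧ s) → (¬r ∧ ◇s) at every successor {1, 2, 4, 6}.
    At 1: (◇r ∧ s) → (¬r ∧ ◇s) is true.
    At 2: (◇r ∧ s) → (¬r ∧ ◇s) is true.
    At 4: (◇r ∧ s) → (¬r ∧ ◇s) is true.
    At 6: (◇r ∧ s) → (¬r ∧ ◇s) is true.
  So □((◇r ∧ s) → (¬r ∧ ◇s)) is true at 4.
Satisfying worlds: {2, 3, 4, 5, 6}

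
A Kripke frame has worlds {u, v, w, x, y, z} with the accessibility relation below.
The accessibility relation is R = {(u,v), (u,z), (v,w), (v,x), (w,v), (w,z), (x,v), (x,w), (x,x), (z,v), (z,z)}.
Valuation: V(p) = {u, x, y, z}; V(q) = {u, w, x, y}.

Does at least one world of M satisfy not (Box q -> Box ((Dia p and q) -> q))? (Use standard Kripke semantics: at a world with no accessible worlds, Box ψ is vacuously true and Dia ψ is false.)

Let φ = not (Box q -> Box ((Dia p and q) -> q)). Evaluate φ at each world:
  u (successors {v, z}): φ is false.
  v (successors {w, x}): φ is false.
  w (successors {v, z}): φ is false.
  x (successors {v, w, x}): φ is false.
  y (successors ∅): φ is false.
  z (successors {v, z}): φ is false.
For instance, at w:
  At w: Box q -> Box ((Dia p and q) -> q) is true, so not (Box q -> Box ((Dia p and q) -> q)) is false.
    At w: Box q is false, Box ((Dia p and q) -> q) is true, so Box q -> Box ((Dia p and q) -> q) is true.
      At w: Box q requires q at every successor {v, z}.
        q fails at v, so Box q is false at w.
      At w: Box ((Dia p and q) -> q) requires (Dia p and q) -> q at every successor {v, z}.
        At v: (Dia p and q) -> q is true.
        At z: (Dia p and q) -> q is true.
      So Box ((Dia p and q) -> q) is true at w.

No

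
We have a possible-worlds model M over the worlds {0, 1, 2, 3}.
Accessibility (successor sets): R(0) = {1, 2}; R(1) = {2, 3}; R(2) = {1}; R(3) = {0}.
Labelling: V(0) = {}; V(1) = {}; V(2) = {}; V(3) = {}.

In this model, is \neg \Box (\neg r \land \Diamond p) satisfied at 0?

Yes

At 0: \Box (\neg r \land \Diamond p) is false, so \neg \Box (\neg r \land \Diamond p) is true.
  At 0: \Box (\neg r \land \Diamond p) requires \neg r \land \Diamond p at every successor {1, 2}.
    \neg r \land \Diamond p fails at 1, so \Box (\neg r \land \Diamond p) is false at 0.
      At 1: \neg r is true, \Diamond p is false, so \neg r \land \Diamond p is false.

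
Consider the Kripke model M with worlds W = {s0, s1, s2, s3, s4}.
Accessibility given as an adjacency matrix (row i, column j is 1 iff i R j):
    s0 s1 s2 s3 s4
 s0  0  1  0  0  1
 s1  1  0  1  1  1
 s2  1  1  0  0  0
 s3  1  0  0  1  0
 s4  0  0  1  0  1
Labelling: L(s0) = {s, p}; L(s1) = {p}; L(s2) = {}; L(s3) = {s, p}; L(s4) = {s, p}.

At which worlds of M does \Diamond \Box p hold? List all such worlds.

s1, s2, s3, s4

Let φ = \Diamond \Box p. Evaluate φ at each world:
  s0 (successors {s1, s4}): φ is false.
  s1 (successors {s0, s2, s3, s4}): φ is true.
  s2 (successors {s0, s1}): φ is true.
  s3 (successors {s0, s3}): φ is true.
  s4 (successors {s2, s4}): φ is true.
For instance, at s2:
  At s2: \Diamond \Box p requires \Box p at some successor in {s0, s1}.
    \Box p holds at s0, so \Diamond \Box p is true at s2.
      At s0: \Box p requires p at every successor {s1, s4}.
        At s1: p is true.
        At s4: p is true.
      So \Box p is true at s0.
Satisfying worlds: {s1, s2, s3, s4}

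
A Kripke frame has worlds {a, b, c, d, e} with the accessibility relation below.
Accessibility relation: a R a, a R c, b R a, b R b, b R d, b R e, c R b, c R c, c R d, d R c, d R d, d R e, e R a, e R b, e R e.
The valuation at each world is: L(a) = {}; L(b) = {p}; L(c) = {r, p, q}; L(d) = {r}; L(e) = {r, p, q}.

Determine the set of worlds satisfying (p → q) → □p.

Let φ = (p → q) → □p. Evaluate φ at each world:
  a (successors {a, c}): φ is false.
  b (successors {a, b, d, e}): φ is true.
  c (successors {b, c, d}): φ is false.
  d (successors {c, d, e}): φ is false.
  e (successors {a, b, e}): φ is false.
For instance, at e:
  At e: p → q is true, □p is false, so (p → q) → □p is false.
    At e: □p requires p at every successor {a, b, e}.
      p fails at a, so □p is false at e.
Satisfying worlds: {b}

b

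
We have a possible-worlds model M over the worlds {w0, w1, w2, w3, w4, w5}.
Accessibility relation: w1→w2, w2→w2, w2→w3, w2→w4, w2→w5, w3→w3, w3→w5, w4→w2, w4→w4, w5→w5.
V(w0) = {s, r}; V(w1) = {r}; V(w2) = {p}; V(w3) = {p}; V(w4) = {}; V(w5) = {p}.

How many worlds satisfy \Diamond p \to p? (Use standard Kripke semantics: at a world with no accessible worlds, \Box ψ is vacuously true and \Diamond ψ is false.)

Let φ = \Diamond p \to p. Evaluate φ at each world:
  w0 (successors ∅): φ is true.
  w1 (successors {w2}): φ is false.
  w2 (successors {w2, w3, w4, w5}): φ is true.
  w3 (successors {w3, w5}): φ is true.
  w4 (successors {w2, w4}): φ is false.
  w5 (successors {w5}): φ is true.
For instance, at w4:
  At w4: \Diamond p is true, p is false, so \Diamond p \to p is false.
    At w4: \Diamond p requires p at some successor in {w2, w4}.
      p holds at w2, so \Diamond p is true at w4.
Satisfying worlds: {w0, w2, w3, w5}

4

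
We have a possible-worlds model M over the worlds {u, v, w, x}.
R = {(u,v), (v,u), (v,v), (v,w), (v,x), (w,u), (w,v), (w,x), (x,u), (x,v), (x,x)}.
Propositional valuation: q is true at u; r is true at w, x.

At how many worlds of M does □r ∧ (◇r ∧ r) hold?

Let φ = □r ∧ (◇r ∧ r). Evaluate φ at each world:
  u (successors {v}): φ is false.
  v (successors {u, v, w, x}): φ is false.
  w (successors {u, v, x}): φ is false.
  x (successors {u, v, x}): φ is false.
For instance, at x:
  At x: □r is false, ◇r ∧ r is true, so □r ∧ (◇r ∧ r) is false.
    At x: □r requires r at every successor {u, v, x}.
      r fails at u, so □r is false at x.
    At x: ◇r is true, r is true, so ◇r ∧ r is true.
      At x: ◇r requires r at some successor in {u, v, x}.
        r holds at x, so ◇r is true at x.
Satisfying worlds: none.

0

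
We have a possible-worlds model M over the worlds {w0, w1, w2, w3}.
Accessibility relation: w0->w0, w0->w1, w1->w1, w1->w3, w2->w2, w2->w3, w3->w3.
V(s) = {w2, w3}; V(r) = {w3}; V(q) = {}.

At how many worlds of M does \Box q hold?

Recall that \Box ψ holds at a world iff ψ holds at every accessible world, and \Diamond ψ holds iff ψ holds at some accessible world.
Let φ = \Box q. Evaluate φ at each world:
  w0 (successors {w0, w1}): φ is false.
  w1 (successors {w1, w3}): φ is false.
  w2 (successors {w2, w3}): φ is false.
  w3 (successors {w3}): φ is false.
For instance, at w2:
  At w2: \Box q requires q at every successor {w2, w3}.
    q fails at w2, so \Box q is false at w2.
Satisfying worlds: none.

0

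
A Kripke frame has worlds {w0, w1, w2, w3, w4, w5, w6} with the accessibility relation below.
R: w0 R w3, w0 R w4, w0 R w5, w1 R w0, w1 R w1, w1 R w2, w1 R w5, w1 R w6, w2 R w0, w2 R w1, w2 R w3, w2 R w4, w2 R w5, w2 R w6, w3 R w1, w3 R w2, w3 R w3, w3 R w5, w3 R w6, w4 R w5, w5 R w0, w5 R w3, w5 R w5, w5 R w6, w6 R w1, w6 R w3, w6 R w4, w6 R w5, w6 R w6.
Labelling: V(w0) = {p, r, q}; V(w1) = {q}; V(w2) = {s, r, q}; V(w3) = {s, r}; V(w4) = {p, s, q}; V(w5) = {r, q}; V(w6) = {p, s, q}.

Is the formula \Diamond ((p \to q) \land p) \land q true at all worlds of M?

No

Recall that \Diamond ψ holds at a world iff ψ holds at some accessible world.
Let φ = \Diamond ((p \to q) \land p) \land q. Evaluate φ at each world:
  w0 (successors {w3, w4, w5}): φ is true.
  w1 (successors {w0, w1, w2, w5, w6}): φ is true.
  w2 (successors {w0, w1, w3, w4, w5, w6}): φ is true.
  w3 (successors {w1, w2, w3, w5, w6}): φ is false.
  w4 (successors {w5}): φ is false.
  w5 (successors {w0, w3, w5, w6}): φ is true.
  w6 (successors {w1, w3, w4, w5, w6}): φ is true.
Detail at w3 (counterexample):
  At w3: \Diamond ((p \to q) \land p) is true, q is false, so \Diamond ((p \to q) \land p) \land q is false.
    At w3: \Diamond ((p \to q) \land p) requires (p \to q) \land p at some successor in {w1, w2, w3, w5, w6}.
      (p \to q) \land p holds at w6, so \Diamond ((p \to q) \land p) is true at w3.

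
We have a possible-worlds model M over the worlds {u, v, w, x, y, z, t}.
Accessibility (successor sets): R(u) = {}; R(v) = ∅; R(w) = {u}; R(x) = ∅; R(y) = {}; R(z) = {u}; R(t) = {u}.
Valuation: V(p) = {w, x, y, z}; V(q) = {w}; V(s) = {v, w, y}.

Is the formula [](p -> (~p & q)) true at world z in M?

Yes

At z: [](p -> (~p & q)) requires p -> (~p & q) at every successor {u}.
  At u: p -> (~p & q) is true.
So [](p -> (~p & q)) is true at z.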